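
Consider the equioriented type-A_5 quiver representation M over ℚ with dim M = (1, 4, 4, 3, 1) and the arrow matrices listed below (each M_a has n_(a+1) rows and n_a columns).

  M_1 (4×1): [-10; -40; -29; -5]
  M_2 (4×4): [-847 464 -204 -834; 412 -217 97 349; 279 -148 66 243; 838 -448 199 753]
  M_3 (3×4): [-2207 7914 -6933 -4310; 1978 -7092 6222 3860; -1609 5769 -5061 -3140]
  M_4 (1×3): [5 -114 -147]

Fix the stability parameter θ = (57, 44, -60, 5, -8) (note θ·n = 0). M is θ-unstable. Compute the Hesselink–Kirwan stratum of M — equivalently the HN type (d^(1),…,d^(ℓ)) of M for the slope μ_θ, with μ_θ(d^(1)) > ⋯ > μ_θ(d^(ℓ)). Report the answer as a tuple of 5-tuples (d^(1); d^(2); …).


Via rank(M_{q-1}∘⋯∘M_p): M ≅ I[1,4], I[2,3]^2, I[2,5], I[4,4].
μ_θ-semistable layers: μ^(1)=23/2; μ^(2)=5; μ^(3)=-3/2; μ^(4)=-8

((1, 1, 1, 1, 0); (0, 0, 0, 1, 0); (0, 0, 0, 1, 1); (0, 3, 3, 0, 0))


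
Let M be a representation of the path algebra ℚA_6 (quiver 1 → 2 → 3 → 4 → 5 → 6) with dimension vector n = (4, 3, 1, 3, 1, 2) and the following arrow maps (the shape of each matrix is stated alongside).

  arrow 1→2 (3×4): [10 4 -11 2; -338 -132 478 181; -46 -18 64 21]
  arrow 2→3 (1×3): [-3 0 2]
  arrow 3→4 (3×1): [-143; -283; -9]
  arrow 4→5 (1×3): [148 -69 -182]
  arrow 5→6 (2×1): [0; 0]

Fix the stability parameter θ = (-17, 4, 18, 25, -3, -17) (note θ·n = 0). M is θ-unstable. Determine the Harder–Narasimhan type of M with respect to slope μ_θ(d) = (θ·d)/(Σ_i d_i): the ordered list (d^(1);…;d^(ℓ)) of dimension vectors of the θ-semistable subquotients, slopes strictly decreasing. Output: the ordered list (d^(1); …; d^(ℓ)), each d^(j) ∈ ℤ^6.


Via rank(M_{q-1}∘⋯∘M_p): M ≅ I[1,1], I[1,2]^2, I[1,5], I[4,4]^2, I[6,6]^2.
μ_θ-semistable layers: μ^(1)=25; μ^(2)=40/3; μ^(3)=4; μ^(4)=-17

((0, 0, 0, 2, 0, 0); (0, 0, 1, 1, 1, 0); (0, 3, 0, 0, 0, 0); (4, 0, 0, 0, 0, 2))


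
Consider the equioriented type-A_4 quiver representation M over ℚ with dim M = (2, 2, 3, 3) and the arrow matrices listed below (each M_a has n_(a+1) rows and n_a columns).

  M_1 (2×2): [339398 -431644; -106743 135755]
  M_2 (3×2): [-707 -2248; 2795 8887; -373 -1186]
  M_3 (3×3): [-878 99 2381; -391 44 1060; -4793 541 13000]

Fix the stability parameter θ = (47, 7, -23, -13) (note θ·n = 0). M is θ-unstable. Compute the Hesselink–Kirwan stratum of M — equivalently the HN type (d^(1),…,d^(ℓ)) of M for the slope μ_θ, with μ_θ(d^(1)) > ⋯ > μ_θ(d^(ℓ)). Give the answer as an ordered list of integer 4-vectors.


Via rank(M_{q-1}∘⋯∘M_p): M ≅ I[1,4]^2, I[3,4].
μ_θ-semistable layers: μ^(1)=9/2; μ^(2)=-13; μ^(3)=-23

((2, 2, 2, 2); (0, 0, 0, 1); (0, 0, 1, 0))


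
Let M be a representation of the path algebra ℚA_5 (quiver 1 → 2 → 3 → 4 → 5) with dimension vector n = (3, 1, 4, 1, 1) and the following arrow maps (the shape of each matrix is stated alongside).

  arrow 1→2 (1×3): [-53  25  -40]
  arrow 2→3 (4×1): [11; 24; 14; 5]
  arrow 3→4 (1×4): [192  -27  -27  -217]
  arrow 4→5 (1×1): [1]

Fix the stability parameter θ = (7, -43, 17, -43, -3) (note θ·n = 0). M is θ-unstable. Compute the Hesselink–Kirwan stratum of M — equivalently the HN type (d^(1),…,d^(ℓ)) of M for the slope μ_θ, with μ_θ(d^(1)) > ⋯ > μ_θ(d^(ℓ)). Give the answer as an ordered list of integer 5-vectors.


Interval decomposition of M: I[1,1]^2, I[1,5], I[3,3]^3.
HN type (ℓ=5): μ^(1)=17; μ^(2)=7; μ^(3)=-3; μ^(4)=-13; μ^(5)=-18

((0, 0, 3, 0, 0); (2, 0, 0, 0, 0); (0, 0, 0, 0, 1); (0, 0, 1, 1, 0); (1, 1, 0, 0, 0))


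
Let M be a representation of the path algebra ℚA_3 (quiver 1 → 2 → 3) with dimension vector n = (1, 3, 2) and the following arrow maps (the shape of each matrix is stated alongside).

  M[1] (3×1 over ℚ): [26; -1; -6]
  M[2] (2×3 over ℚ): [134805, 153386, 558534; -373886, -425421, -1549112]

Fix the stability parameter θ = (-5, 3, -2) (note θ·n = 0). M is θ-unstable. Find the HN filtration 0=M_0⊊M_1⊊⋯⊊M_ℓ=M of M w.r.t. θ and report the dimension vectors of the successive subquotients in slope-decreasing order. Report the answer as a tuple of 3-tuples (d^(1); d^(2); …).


Interval decomposition of M: I[1,3], I[2,2], I[2,3].
HN type (ℓ=3): μ^(1)=3; μ^(2)=1/2; μ^(3)=-5

((0, 1, 0); (0, 2, 2); (1, 0, 0))


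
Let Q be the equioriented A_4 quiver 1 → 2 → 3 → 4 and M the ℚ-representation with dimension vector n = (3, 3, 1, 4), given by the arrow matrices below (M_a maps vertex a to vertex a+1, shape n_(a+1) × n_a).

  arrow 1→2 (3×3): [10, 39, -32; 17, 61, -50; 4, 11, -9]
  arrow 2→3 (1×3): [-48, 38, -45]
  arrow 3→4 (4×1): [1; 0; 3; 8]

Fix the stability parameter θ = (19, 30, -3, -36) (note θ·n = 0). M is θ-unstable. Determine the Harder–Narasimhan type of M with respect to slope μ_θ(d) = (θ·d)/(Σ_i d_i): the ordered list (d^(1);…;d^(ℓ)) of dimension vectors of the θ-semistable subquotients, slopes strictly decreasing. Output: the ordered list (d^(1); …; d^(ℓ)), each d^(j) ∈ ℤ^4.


Via rank(M_{q-1}∘⋯∘M_p): M ≅ I[1,2]^2, I[1,4], I[4,4]^3.
μ_θ-semistable layers: μ^(1)=30; μ^(2)=19; μ^(3)=5/2; μ^(4)=-36

((0, 2, 0, 0); (2, 0, 0, 0); (1, 1, 1, 1); (0, 0, 0, 3))


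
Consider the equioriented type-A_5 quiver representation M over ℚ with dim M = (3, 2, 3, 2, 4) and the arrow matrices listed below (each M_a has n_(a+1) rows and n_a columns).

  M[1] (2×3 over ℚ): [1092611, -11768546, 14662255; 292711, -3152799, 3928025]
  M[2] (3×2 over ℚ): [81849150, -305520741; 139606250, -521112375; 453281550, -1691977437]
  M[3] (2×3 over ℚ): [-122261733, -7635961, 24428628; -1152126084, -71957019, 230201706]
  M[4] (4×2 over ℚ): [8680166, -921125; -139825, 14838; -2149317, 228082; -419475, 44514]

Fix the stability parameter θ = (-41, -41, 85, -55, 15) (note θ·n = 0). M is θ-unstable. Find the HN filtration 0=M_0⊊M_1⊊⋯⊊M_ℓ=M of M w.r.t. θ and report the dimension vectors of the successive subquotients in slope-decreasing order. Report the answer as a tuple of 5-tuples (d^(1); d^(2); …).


Via rank(M_{q-1}∘⋯∘M_p): M ≅ I[1,1], I[1,2], I[1,5], I[3,3], I[3,5], I[5,5]^2.
μ_θ-semistable layers: μ^(1)=85; μ^(2)=15; μ^(3)=-41

((0, 0, 1, 0, 0); (0, 0, 2, 2, 4); (3, 2, 0, 0, 0))


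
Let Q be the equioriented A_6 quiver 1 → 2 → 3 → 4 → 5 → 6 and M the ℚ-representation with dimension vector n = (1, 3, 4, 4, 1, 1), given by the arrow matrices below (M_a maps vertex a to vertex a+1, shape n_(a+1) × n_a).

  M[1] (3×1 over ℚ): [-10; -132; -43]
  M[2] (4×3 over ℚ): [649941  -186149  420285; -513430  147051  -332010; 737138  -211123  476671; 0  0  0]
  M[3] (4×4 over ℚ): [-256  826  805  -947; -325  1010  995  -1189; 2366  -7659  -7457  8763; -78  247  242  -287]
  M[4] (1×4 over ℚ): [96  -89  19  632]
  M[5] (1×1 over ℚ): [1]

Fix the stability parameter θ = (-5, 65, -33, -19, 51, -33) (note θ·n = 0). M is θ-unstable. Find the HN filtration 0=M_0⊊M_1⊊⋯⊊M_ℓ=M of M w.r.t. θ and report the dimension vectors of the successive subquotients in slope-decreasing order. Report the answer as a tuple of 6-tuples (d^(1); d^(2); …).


Interval decomposition of M: I[1,6], I[2,4]^2, I[3,4].
HN type (ℓ=5): μ^(1)=9; μ^(2)=13/3; μ^(3)=-5; μ^(4)=-19; μ^(5)=-33

((0, 0, 0, 0, 1, 1); (0, 3, 3, 3, 0, 0); (1, 0, 0, 0, 0, 0); (0, 0, 0, 1, 0, 0); (0, 0, 1, 0, 0, 0))


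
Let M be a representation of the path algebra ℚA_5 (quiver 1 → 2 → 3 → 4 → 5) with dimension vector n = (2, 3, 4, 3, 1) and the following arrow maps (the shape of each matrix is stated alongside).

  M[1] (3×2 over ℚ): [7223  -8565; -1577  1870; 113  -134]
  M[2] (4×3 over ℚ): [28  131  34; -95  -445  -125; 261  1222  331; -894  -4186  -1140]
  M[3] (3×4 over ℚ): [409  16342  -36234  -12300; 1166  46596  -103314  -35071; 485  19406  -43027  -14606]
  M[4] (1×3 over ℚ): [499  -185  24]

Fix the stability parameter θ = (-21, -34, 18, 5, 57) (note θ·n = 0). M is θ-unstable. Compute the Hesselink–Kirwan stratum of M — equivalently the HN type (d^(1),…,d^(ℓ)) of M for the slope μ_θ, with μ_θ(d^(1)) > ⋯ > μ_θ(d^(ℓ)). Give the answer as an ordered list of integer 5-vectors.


Via rank(M_{q-1}∘⋯∘M_p): M ≅ I[1,4], I[1,5], I[2,4], I[3,3].
μ_θ-semistable layers: μ^(1)=57; μ^(2)=18; μ^(3)=23/2; μ^(4)=-55/2; μ^(5)=-34

((0, 0, 0, 0, 1); (0, 0, 1, 0, 0); (0, 0, 3, 3, 0); (2, 2, 0, 0, 0); (0, 1, 0, 0, 0))


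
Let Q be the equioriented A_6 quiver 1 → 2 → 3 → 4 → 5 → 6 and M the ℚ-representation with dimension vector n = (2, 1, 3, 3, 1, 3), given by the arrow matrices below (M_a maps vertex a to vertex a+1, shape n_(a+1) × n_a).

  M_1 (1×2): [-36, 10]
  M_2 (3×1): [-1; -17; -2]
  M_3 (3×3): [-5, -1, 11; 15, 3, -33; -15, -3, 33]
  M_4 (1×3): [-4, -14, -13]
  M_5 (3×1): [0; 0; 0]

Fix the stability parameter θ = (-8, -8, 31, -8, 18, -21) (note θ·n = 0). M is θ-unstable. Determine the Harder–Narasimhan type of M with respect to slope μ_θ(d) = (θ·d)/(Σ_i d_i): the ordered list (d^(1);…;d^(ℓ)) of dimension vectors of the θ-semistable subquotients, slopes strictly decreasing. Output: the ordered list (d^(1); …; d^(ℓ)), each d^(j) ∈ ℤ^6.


Barcode: M ≅ I[1,1], I[1,3], I[3,3], I[3,5], I[4,4]^2, I[6,6]^3. HN layers by μ_θ (5 steps, strictly decreasing):
  μ^(1)=31; μ^(2)=18; μ^(3)=23/2; μ^(4)=-8; μ^(5)=-21

((0, 0, 2, 0, 0, 0); (0, 0, 0, 0, 1, 0); (0, 0, 1, 1, 0, 0); (2, 1, 0, 2, 0, 0); (0, 0, 0, 0, 0, 3))


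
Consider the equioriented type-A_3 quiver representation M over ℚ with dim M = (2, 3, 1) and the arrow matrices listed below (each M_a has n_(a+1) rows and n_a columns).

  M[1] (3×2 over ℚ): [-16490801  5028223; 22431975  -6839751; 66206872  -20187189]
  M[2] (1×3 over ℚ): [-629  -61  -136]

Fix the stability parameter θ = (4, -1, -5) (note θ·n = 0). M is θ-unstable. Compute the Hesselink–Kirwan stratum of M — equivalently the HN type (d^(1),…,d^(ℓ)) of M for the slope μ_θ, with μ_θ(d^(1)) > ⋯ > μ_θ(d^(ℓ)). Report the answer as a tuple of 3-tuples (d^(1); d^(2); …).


Barcode: M ≅ I[1,2], I[1,3], I[2,2]. HN layers by μ_θ (3 steps, strictly decreasing):
  μ^(1)=3/2; μ^(2)=-2/3; μ^(3)=-1

((1, 1, 0); (1, 1, 1); (0, 1, 0))


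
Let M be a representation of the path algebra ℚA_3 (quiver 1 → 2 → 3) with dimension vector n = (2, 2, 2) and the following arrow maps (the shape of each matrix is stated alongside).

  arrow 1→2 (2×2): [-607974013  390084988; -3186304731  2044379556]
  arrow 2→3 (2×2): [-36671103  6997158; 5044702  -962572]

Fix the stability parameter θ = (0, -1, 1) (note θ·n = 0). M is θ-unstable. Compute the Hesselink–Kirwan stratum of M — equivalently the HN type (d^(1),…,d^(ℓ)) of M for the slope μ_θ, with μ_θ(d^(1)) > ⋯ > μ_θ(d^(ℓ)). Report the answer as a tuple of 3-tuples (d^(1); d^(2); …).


Interval decomposition of M: I[1,1], I[1,3], I[2,2], I[3,3].
HN type (ℓ=4): μ^(1)=1; μ^(2)=0; μ^(3)=-1/2; μ^(4)=-1

((0, 0, 2); (1, 0, 0); (1, 1, 0); (0, 1, 0))


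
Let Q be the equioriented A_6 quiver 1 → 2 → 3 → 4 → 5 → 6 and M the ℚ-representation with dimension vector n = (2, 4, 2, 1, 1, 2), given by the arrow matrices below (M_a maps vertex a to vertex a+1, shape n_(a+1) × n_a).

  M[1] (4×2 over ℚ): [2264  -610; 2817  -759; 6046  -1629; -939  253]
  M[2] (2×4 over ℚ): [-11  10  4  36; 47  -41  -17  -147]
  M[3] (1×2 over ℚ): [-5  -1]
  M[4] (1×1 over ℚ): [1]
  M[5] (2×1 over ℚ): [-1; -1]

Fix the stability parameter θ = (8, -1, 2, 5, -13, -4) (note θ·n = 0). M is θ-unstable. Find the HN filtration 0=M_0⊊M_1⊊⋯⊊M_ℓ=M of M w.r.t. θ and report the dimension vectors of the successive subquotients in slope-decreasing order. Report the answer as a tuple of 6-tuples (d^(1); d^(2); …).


Interval decomposition of M: I[1,3], I[1,6], I[2,2]^2, I[6,6].
HN type (ℓ=4): μ^(1)=3; μ^(2)=-1/2; μ^(3)=-1; μ^(4)=-4

((1, 1, 1, 0, 0, 0); (1, 1, 1, 1, 1, 1); (0, 2, 0, 0, 0, 0); (0, 0, 0, 0, 0, 1))


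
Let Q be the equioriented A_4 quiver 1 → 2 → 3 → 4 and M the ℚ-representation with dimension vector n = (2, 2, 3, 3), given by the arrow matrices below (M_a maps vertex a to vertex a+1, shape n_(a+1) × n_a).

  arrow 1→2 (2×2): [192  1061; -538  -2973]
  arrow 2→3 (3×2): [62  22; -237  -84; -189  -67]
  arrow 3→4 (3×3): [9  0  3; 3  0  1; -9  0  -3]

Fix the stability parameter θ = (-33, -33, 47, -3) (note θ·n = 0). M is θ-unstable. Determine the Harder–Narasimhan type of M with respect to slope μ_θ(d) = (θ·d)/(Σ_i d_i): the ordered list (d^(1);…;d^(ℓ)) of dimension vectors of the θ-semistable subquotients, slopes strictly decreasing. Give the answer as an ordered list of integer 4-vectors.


Interval decomposition of M: I[1,3], I[1,4], I[3,3], I[4,4]^2.
HN type (ℓ=4): μ^(1)=47; μ^(2)=22; μ^(3)=-3; μ^(4)=-33

((0, 0, 2, 0); (0, 0, 1, 1); (0, 0, 0, 2); (2, 2, 0, 0))


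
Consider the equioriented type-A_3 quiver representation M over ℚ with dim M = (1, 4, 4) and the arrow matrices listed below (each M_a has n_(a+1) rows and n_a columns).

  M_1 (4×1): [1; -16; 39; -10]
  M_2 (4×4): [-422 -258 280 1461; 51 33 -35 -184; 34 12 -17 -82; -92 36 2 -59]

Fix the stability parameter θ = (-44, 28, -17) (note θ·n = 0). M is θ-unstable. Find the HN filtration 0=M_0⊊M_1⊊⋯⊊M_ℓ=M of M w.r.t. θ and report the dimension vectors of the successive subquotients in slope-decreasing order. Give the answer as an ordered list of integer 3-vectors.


Via rank(M_{q-1}∘⋯∘M_p): M ≅ I[1,3], I[2,2], I[2,3]^2, I[3,3].
μ_θ-semistable layers: μ^(1)=28; μ^(2)=11/2; μ^(3)=-17; μ^(4)=-44

((0, 1, 0); (0, 3, 3); (0, 0, 1); (1, 0, 0))


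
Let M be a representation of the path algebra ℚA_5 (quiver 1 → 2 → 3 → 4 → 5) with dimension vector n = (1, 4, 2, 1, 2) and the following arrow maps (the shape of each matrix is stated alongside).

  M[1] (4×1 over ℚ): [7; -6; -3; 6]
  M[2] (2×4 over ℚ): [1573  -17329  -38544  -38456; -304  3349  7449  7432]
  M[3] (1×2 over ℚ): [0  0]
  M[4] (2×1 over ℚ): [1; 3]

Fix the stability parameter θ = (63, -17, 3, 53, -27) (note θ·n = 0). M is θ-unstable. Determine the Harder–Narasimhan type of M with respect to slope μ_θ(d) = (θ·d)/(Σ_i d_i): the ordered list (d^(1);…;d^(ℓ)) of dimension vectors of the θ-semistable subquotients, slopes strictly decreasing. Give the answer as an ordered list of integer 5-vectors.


Interval decomposition of M: I[1,3], I[2,2]^2, I[2,3], I[4,5], I[5,5].
HN type (ℓ=5): μ^(1)=49/3; μ^(2)=13; μ^(3)=3; μ^(4)=-17; μ^(5)=-27

((1, 1, 1, 0, 0); (0, 0, 0, 1, 1); (0, 0, 1, 0, 0); (0, 3, 0, 0, 0); (0, 0, 0, 0, 1))


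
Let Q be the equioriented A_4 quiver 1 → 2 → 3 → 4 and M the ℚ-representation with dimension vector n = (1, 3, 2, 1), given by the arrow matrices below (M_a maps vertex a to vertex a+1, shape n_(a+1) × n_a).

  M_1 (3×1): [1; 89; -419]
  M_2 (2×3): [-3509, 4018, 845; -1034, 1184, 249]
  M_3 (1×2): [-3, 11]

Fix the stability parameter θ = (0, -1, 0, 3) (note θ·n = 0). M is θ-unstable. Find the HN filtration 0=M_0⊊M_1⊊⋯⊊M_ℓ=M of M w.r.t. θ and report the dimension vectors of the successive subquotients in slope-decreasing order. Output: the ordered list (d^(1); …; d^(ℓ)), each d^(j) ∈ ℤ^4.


Interval decomposition of M: I[1,4], I[2,2], I[2,3].
HN type (ℓ=4): μ^(1)=3; μ^(2)=0; μ^(3)=-1/2; μ^(4)=-1

((0, 0, 0, 1); (0, 0, 2, 0); (1, 1, 0, 0); (0, 2, 0, 0))


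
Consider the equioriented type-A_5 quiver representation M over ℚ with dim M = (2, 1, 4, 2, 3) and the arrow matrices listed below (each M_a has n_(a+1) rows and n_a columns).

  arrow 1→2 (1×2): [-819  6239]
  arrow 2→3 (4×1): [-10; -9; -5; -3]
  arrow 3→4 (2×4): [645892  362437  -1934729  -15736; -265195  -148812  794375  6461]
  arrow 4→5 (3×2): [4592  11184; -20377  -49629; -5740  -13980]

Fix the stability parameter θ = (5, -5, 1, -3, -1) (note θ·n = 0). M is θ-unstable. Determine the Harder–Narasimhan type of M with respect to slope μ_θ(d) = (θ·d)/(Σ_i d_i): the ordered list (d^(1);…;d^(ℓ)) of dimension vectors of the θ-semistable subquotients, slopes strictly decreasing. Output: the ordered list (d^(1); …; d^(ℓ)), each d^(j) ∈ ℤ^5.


Interval decomposition of M: I[1,1], I[1,3], I[3,3], I[3,4], I[3,5], I[5,5]^2.
HN type (ℓ=4): μ^(1)=5; μ^(2)=1; μ^(3)=0; μ^(4)=-1

((1, 0, 0, 0, 0); (0, 0, 2, 0, 0); (1, 1, 0, 0, 0); (0, 0, 2, 2, 3))


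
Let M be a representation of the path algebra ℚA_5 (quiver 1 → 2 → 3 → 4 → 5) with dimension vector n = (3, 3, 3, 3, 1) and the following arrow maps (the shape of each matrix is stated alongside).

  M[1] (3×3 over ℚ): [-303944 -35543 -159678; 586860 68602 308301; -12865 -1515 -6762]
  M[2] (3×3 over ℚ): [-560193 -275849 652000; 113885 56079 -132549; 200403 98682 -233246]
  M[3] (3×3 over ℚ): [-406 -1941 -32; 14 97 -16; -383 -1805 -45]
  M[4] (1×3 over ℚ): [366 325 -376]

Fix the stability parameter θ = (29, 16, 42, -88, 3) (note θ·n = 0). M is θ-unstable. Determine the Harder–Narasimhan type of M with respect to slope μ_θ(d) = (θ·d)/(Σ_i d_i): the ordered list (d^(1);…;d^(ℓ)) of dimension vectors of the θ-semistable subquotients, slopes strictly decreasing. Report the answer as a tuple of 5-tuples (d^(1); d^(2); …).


Via rank(M_{q-1}∘⋯∘M_p): M ≅ I[1,3], I[1,4], I[1,5], I[4,4].
μ_θ-semistable layers: μ^(1)=42; μ^(2)=45/2; μ^(3)=3; μ^(4)=-1/4; μ^(5)=-88

((0, 0, 1, 0, 0); (1, 1, 0, 0, 0); (0, 0, 0, 0, 1); (2, 2, 2, 2, 0); (0, 0, 0, 1, 0))


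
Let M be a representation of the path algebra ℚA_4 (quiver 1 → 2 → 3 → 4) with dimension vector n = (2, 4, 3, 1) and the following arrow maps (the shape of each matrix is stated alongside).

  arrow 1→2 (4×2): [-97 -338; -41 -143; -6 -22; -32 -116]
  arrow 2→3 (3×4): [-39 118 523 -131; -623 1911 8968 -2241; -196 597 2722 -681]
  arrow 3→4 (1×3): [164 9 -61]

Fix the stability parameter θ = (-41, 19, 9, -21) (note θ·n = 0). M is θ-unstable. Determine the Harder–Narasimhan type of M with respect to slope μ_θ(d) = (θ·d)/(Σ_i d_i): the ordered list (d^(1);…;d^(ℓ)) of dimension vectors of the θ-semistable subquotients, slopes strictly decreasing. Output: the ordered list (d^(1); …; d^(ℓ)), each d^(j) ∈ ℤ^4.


Barcode: M ≅ I[1,3], I[1,4], I[2,2], I[2,3]. HN layers by μ_θ (4 steps, strictly decreasing):
  μ^(1)=19; μ^(2)=14; μ^(3)=7/3; μ^(4)=-41

((0, 1, 0, 0); (0, 2, 2, 0); (0, 1, 1, 1); (2, 0, 0, 0))


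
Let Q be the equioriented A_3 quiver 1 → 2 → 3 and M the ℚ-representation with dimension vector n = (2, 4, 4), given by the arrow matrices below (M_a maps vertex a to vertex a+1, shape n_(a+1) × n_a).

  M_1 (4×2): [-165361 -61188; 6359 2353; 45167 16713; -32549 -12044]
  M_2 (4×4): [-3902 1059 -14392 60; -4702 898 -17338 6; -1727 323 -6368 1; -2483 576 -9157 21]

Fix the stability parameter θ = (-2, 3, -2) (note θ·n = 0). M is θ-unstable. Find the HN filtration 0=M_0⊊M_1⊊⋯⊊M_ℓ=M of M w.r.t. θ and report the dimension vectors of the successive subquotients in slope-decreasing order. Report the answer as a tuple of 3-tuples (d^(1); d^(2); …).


Barcode: M ≅ I[1,2], I[1,3], I[2,3]^2, I[3,3]. HN layers by μ_θ (3 steps, strictly decreasing):
  μ^(1)=3; μ^(2)=1/2; μ^(3)=-2

((0, 1, 0); (0, 3, 3); (2, 0, 1))


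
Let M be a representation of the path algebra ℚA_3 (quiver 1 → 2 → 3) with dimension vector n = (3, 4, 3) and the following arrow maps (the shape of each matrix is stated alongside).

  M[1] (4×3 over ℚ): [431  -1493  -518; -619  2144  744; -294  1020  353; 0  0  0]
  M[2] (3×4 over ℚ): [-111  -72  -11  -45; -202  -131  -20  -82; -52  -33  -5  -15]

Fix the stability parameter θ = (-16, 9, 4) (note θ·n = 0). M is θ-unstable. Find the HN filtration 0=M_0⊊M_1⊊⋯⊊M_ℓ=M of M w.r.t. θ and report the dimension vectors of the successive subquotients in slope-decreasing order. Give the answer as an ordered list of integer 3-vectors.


Interval decomposition of M: I[1,3]^3, I[2,2].
HN type (ℓ=3): μ^(1)=9; μ^(2)=13/2; μ^(3)=-16

((0, 1, 0); (0, 3, 3); (3, 0, 0))


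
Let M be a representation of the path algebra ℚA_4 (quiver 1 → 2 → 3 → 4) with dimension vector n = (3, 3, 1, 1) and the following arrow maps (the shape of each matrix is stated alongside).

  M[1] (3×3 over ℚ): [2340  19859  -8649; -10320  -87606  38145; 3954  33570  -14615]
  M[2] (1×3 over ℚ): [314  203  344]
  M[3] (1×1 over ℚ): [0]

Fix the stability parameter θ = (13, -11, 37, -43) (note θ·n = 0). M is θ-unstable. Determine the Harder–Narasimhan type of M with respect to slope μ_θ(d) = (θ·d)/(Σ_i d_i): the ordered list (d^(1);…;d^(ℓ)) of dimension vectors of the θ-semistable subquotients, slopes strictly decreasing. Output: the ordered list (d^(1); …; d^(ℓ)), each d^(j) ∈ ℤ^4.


Barcode: M ≅ I[1,2]^2, I[1,3], I[4,4]. HN layers by μ_θ (3 steps, strictly decreasing):
  μ^(1)=37; μ^(2)=1; μ^(3)=-43

((0, 0, 1, 0); (3, 3, 0, 0); (0, 0, 0, 1))


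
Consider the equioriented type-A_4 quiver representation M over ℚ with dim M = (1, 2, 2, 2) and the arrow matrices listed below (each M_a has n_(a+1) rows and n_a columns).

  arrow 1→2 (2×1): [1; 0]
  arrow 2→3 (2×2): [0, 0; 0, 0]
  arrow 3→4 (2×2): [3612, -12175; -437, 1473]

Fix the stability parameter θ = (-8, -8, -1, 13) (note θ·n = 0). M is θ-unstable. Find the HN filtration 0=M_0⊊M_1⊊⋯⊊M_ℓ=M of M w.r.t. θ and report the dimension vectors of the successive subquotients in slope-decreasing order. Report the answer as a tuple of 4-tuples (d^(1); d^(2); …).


Barcode: M ≅ I[1,2], I[2,2], I[3,4]^2. HN layers by μ_θ (3 steps, strictly decreasing):
  μ^(1)=13; μ^(2)=-1; μ^(3)=-8

((0, 0, 0, 2); (0, 0, 2, 0); (1, 2, 0, 0))


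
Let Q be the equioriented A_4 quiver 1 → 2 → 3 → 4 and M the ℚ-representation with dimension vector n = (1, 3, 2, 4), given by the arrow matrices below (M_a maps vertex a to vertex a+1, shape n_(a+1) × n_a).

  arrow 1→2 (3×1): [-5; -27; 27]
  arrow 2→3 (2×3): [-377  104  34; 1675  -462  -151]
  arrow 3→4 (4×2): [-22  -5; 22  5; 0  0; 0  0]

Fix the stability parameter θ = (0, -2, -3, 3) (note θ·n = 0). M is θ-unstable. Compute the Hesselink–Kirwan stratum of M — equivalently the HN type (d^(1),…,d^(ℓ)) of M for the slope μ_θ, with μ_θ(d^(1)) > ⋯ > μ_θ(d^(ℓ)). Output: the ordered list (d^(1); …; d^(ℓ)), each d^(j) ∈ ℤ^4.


Barcode: M ≅ I[1,3], I[2,2], I[2,4], I[4,4]^3. HN layers by μ_θ (4 steps, strictly decreasing):
  μ^(1)=3; μ^(2)=-5/3; μ^(3)=-2; μ^(4)=-5/2

((0, 0, 0, 4); (1, 1, 1, 0); (0, 1, 0, 0); (0, 1, 1, 0))


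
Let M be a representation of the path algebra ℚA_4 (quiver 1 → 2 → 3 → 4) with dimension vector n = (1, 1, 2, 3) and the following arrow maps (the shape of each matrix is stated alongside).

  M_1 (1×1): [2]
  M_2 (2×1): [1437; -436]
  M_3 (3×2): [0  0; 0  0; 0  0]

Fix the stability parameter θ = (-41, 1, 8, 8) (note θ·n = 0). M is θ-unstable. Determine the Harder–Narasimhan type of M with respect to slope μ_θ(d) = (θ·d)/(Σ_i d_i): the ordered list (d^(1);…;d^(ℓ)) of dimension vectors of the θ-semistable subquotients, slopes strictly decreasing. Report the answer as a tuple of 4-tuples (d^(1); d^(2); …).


Interval decomposition of M: I[1,3], I[3,3], I[4,4]^3.
HN type (ℓ=3): μ^(1)=8; μ^(2)=1; μ^(3)=-41

((0, 0, 2, 3); (0, 1, 0, 0); (1, 0, 0, 0))


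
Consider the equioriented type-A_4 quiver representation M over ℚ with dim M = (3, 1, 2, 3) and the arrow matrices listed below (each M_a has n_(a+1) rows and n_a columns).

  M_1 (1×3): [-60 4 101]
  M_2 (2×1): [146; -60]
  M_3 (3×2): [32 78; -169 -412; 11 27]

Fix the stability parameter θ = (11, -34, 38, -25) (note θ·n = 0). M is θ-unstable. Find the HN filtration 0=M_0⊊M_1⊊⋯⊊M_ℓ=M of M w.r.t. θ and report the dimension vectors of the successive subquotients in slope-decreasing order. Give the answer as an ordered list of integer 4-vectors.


Via rank(M_{q-1}∘⋯∘M_p): M ≅ I[1,1]^2, I[1,4], I[3,4], I[4,4].
μ_θ-semistable layers: μ^(1)=11; μ^(2)=13/2; μ^(3)=-23/2; μ^(4)=-25

((2, 0, 0, 0); (0, 0, 2, 2); (1, 1, 0, 0); (0, 0, 0, 1))


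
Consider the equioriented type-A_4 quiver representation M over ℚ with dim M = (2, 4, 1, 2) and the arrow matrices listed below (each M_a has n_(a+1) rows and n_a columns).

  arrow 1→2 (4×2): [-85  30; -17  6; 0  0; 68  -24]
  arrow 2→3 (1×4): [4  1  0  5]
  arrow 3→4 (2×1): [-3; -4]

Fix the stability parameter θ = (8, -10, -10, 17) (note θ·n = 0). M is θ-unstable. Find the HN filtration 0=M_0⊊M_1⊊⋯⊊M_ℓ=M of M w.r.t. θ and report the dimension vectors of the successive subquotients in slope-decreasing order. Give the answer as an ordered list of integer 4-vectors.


Interval decomposition of M: I[1,1], I[1,4], I[2,2]^3, I[4,4].
HN type (ℓ=4): μ^(1)=17; μ^(2)=8; μ^(3)=-4; μ^(4)=-10

((0, 0, 0, 2); (1, 0, 0, 0); (1, 1, 1, 0); (0, 3, 0, 0))


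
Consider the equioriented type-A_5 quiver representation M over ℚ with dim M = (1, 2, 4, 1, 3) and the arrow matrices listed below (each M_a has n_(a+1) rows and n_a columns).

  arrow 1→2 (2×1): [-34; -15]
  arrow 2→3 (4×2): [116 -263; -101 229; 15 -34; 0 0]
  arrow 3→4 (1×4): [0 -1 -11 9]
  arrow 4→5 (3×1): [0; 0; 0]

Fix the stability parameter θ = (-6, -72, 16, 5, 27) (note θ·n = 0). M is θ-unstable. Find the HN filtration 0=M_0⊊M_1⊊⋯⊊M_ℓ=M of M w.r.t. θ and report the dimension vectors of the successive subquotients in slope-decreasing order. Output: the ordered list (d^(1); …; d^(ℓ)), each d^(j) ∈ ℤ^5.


Via rank(M_{q-1}∘⋯∘M_p): M ≅ I[1,4], I[2,3], I[3,3]^2, I[5,5]^3.
μ_θ-semistable layers: μ^(1)=27; μ^(2)=16; μ^(3)=21/2; μ^(4)=-39; μ^(5)=-72

((0, 0, 0, 0, 3); (0, 0, 3, 0, 0); (0, 0, 1, 1, 0); (1, 1, 0, 0, 0); (0, 1, 0, 0, 0))


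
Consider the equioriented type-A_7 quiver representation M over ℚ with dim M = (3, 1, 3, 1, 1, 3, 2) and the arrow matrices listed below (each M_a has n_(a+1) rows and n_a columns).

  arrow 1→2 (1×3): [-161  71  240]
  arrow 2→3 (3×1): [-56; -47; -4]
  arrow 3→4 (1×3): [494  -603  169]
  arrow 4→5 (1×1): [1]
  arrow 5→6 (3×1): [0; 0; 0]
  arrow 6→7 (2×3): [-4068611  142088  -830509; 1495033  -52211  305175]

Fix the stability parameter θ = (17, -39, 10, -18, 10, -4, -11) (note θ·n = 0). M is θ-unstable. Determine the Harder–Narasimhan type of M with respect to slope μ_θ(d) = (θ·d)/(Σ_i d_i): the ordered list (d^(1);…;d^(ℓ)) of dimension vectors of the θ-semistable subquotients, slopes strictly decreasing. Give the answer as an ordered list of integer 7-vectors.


Via rank(M_{q-1}∘⋯∘M_p): M ≅ I[1,1]^2, I[1,5], I[3,3]^2, I[6,6], I[6,7]^2.
μ_θ-semistable layers: μ^(1)=17; μ^(2)=10; μ^(3)=-4; μ^(4)=-15/2; μ^(5)=-11

((2, 0, 0, 0, 0, 0, 0); (0, 0, 2, 0, 1, 0, 0); (0, 0, 1, 1, 0, 1, 0); (0, 0, 0, 0, 0, 2, 2); (1, 1, 0, 0, 0, 0, 0))


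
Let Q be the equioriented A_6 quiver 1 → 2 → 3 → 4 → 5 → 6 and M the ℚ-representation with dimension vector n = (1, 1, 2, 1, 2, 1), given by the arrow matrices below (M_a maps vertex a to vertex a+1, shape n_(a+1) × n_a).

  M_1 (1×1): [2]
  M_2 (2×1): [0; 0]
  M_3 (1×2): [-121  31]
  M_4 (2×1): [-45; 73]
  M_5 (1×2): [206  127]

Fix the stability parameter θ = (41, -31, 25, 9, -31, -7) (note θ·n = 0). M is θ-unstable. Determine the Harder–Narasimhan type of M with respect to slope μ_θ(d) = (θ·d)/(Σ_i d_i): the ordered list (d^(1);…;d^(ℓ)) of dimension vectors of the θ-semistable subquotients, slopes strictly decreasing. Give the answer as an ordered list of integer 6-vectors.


Barcode: M ≅ I[1,2], I[3,3], I[3,6], I[5,5]. HN layers by μ_θ (4 steps, strictly decreasing):
  μ^(1)=25; μ^(2)=5; μ^(3)=-1; μ^(4)=-31

((0, 0, 1, 0, 0, 0); (1, 1, 0, 0, 0, 0); (0, 0, 1, 1, 1, 1); (0, 0, 0, 0, 1, 0))


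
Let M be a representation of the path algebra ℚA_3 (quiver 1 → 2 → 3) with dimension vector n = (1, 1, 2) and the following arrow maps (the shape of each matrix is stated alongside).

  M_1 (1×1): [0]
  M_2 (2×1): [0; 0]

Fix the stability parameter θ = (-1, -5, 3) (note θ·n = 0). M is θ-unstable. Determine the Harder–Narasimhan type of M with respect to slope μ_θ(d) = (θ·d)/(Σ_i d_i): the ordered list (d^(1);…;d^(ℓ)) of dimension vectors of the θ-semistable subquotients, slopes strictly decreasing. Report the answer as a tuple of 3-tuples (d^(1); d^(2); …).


Interval decomposition of M: I[1,1], I[2,2], I[3,3]^2.
HN type (ℓ=3): μ^(1)=3; μ^(2)=-1; μ^(3)=-5

((0, 0, 2); (1, 0, 0); (0, 1, 0))


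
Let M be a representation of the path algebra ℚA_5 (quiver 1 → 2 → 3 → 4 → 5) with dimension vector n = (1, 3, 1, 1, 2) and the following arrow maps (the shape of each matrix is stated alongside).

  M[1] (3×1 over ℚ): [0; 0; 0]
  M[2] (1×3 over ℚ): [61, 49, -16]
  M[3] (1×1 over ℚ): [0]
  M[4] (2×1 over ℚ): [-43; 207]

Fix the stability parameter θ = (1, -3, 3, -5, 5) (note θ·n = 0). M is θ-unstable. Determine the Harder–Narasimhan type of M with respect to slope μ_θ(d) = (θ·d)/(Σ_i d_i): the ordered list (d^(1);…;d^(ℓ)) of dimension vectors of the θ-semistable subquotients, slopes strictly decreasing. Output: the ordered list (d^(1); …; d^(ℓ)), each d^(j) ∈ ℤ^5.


Via rank(M_{q-1}∘⋯∘M_p): M ≅ I[1,1], I[2,2]^2, I[2,3], I[4,5], I[5,5].
μ_θ-semistable layers: μ^(1)=5; μ^(2)=3; μ^(3)=1; μ^(4)=-3; μ^(5)=-5

((0, 0, 0, 0, 2); (0, 0, 1, 0, 0); (1, 0, 0, 0, 0); (0, 3, 0, 0, 0); (0, 0, 0, 1, 0))


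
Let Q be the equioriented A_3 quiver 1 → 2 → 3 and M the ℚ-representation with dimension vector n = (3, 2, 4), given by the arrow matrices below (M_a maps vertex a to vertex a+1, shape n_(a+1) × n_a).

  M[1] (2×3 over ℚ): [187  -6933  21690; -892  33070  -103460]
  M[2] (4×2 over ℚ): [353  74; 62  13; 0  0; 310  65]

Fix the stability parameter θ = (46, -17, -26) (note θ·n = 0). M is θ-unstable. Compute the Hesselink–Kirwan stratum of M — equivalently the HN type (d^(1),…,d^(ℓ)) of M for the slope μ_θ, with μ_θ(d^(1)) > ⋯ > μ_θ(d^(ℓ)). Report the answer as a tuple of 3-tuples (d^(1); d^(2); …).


Via rank(M_{q-1}∘⋯∘M_p): M ≅ I[1,1], I[1,3]^2, I[3,3]^2.
μ_θ-semistable layers: μ^(1)=46; μ^(2)=1; μ^(3)=-26

((1, 0, 0); (2, 2, 2); (0, 0, 2))


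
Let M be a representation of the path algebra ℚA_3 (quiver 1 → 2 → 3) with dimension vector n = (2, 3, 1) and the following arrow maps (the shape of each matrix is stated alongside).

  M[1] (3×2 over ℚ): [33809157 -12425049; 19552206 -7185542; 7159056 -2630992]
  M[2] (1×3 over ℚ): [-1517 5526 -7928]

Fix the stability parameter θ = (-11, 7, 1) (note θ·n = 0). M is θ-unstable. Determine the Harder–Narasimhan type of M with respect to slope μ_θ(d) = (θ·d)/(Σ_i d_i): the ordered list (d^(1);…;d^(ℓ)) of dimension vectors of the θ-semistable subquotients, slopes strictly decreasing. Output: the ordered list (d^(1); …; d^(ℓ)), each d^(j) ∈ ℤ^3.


Interval decomposition of M: I[1,1], I[1,3], I[2,2]^2.
HN type (ℓ=3): μ^(1)=7; μ^(2)=4; μ^(3)=-11

((0, 2, 0); (0, 1, 1); (2, 0, 0))


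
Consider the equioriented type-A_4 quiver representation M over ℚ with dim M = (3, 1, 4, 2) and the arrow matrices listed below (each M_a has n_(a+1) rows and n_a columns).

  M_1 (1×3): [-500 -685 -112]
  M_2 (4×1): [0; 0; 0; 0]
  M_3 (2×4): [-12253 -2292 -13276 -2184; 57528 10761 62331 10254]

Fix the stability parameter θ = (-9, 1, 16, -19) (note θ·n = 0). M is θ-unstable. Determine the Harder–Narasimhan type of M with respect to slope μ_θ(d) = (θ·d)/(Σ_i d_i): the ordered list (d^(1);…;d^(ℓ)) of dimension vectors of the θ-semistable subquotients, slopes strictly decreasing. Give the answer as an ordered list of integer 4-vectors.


Interval decomposition of M: I[1,1]^2, I[1,2], I[3,3]^2, I[3,4]^2.
HN type (ℓ=4): μ^(1)=16; μ^(2)=1; μ^(3)=-3/2; μ^(4)=-9

((0, 0, 2, 0); (0, 1, 0, 0); (0, 0, 2, 2); (3, 0, 0, 0))


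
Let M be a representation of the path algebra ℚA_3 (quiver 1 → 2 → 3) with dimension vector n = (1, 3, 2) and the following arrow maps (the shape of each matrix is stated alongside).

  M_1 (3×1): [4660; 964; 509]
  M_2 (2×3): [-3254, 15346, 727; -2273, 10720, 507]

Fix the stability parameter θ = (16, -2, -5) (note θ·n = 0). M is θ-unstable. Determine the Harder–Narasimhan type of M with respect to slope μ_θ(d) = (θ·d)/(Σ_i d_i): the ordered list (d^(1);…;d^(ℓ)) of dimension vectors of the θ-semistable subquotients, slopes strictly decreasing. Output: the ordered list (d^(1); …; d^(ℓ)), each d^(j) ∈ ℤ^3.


Via rank(M_{q-1}∘⋯∘M_p): M ≅ I[1,3], I[2,2], I[2,3].
μ_θ-semistable layers: μ^(1)=3; μ^(2)=-2; μ^(3)=-7/2

((1, 1, 1); (0, 1, 0); (0, 1, 1))


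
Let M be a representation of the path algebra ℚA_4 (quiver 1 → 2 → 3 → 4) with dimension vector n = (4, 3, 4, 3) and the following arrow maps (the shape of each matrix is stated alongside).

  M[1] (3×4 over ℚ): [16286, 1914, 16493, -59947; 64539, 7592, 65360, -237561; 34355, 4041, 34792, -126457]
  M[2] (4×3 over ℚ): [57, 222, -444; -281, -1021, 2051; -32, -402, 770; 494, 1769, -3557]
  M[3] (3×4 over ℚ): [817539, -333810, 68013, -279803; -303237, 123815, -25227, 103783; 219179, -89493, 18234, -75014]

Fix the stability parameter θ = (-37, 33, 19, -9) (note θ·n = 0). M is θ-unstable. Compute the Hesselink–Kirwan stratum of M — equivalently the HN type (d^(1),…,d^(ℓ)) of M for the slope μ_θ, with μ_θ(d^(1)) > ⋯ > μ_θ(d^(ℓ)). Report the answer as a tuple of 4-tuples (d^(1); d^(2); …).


Barcode: M ≅ I[1,1], I[1,2], I[1,4]^2, I[3,3], I[3,4]. HN layers by μ_θ (5 steps, strictly decreasing):
  μ^(1)=33; μ^(2)=19; μ^(3)=43/3; μ^(4)=5; μ^(5)=-37

((0, 1, 0, 0); (0, 0, 1, 0); (0, 2, 2, 2); (0, 0, 1, 1); (4, 0, 0, 0))


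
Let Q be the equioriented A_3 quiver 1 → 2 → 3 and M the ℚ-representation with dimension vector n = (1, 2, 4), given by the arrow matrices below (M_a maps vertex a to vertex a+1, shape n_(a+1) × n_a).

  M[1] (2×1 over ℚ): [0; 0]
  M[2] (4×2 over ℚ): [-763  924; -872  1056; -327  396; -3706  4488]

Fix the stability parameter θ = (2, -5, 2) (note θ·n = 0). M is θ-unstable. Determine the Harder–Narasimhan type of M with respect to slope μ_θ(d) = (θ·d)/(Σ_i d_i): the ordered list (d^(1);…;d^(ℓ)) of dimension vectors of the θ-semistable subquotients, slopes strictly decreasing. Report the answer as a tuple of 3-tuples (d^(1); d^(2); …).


Interval decomposition of M: I[1,1], I[2,2], I[2,3], I[3,3]^3.
HN type (ℓ=2): μ^(1)=2; μ^(2)=-5

((1, 0, 4); (0, 2, 0))


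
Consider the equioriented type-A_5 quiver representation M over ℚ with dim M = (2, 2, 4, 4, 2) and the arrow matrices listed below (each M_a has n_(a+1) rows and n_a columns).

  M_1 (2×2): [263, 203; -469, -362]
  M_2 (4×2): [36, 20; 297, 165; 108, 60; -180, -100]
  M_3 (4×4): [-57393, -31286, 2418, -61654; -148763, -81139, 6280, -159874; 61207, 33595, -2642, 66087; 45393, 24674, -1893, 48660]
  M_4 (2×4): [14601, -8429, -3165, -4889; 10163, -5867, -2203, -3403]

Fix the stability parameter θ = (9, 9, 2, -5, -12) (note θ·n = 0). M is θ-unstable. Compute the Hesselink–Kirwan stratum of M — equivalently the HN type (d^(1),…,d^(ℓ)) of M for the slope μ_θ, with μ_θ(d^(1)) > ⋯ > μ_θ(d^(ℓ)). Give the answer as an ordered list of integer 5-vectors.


Barcode: M ≅ I[1,2], I[1,4], I[3,4], I[3,5]^2. HN layers by μ_θ (4 steps, strictly decreasing):
  μ^(1)=9; μ^(2)=15/4; μ^(3)=-3/2; μ^(4)=-5

((1, 1, 0, 0, 0); (1, 1, 1, 1, 0); (0, 0, 1, 1, 0); (0, 0, 2, 2, 2))


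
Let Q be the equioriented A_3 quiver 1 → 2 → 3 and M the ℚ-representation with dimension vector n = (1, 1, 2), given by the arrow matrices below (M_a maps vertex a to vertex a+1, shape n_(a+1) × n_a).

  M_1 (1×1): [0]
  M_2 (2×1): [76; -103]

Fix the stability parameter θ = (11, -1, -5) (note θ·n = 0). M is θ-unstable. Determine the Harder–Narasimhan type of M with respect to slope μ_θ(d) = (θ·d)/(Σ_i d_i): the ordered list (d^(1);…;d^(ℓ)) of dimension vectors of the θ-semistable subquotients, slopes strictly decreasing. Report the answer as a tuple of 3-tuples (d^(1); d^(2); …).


Barcode: M ≅ I[1,1], I[2,3], I[3,3]. HN layers by μ_θ (3 steps, strictly decreasing):
  μ^(1)=11; μ^(2)=-3; μ^(3)=-5

((1, 0, 0); (0, 1, 1); (0, 0, 1))


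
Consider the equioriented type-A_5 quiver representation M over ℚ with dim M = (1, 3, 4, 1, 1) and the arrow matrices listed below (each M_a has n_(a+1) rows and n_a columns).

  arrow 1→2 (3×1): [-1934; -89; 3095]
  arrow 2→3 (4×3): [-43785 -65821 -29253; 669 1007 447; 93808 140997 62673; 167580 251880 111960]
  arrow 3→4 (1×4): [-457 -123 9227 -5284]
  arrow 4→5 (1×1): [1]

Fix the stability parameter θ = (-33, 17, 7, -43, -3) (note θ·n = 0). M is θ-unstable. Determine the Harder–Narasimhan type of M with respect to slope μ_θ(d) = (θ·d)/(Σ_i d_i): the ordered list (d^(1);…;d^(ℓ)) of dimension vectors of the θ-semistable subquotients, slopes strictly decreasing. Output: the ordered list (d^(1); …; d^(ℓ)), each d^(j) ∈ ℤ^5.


Interval decomposition of M: I[1,5], I[2,2], I[2,3], I[3,3]^2.
HN type (ℓ=6): μ^(1)=17; μ^(2)=12; μ^(3)=7; μ^(4)=-3; μ^(5)=-19/3; μ^(6)=-33

((0, 1, 0, 0, 0); (0, 1, 1, 0, 0); (0, 0, 2, 0, 0); (0, 0, 0, 0, 1); (0, 1, 1, 1, 0); (1, 0, 0, 0, 0))


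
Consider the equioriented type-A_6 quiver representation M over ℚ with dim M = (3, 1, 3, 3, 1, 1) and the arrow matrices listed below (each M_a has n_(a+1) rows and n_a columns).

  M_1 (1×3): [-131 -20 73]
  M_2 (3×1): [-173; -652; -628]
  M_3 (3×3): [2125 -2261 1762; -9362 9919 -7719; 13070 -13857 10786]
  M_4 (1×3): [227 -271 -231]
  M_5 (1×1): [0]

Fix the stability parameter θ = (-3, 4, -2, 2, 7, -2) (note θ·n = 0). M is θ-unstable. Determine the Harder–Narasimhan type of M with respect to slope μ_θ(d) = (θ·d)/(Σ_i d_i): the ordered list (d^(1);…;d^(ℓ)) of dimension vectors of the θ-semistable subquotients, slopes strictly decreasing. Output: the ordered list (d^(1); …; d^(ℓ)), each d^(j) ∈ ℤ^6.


Barcode: M ≅ I[1,1]^2, I[1,5], I[3,4]^2, I[6,6]. HN layers by μ_θ (5 steps, strictly decreasing):
  μ^(1)=7; μ^(2)=2; μ^(3)=1; μ^(4)=-2; μ^(5)=-3

((0, 0, 0, 0, 1, 0); (0, 0, 0, 3, 0, 0); (0, 1, 1, 0, 0, 0); (0, 0, 2, 0, 0, 1); (3, 0, 0, 0, 0, 0))


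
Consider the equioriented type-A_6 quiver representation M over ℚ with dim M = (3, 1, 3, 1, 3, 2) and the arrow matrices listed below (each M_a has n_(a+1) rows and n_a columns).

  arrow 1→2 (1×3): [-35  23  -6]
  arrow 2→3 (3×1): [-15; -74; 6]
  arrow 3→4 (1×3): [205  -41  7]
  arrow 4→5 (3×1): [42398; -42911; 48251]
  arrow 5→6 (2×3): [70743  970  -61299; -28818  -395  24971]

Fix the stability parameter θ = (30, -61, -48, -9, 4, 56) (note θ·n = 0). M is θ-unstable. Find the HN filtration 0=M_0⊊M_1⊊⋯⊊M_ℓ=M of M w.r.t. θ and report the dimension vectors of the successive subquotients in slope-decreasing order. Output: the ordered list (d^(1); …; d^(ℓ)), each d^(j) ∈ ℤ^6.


Via rank(M_{q-1}∘⋯∘M_p): M ≅ I[1,1]^2, I[1,6], I[3,3]^2, I[5,5], I[5,6].
μ_θ-semistable layers: μ^(1)=56; μ^(2)=30; μ^(3)=4; μ^(4)=-9; μ^(5)=-79/3; μ^(6)=-48

((0, 0, 0, 0, 0, 2); (2, 0, 0, 0, 0, 0); (0, 0, 0, 0, 3, 0); (0, 0, 0, 1, 0, 0); (1, 1, 1, 0, 0, 0); (0, 0, 2, 0, 0, 0))


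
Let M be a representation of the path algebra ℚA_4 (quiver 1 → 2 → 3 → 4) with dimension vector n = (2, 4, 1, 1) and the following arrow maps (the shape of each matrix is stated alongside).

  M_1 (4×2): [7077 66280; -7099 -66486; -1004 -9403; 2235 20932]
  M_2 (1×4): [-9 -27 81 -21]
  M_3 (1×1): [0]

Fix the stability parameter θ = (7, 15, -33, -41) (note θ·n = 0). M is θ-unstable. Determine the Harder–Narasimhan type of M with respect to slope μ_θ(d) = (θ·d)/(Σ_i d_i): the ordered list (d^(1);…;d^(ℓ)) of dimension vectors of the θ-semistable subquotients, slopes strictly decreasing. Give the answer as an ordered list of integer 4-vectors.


Barcode: M ≅ I[1,2], I[1,3], I[2,2]^2, I[4,4]. HN layers by μ_θ (4 steps, strictly decreasing):
  μ^(1)=15; μ^(2)=7; μ^(3)=-11/3; μ^(4)=-41

((0, 3, 0, 0); (1, 0, 0, 0); (1, 1, 1, 0); (0, 0, 0, 1))
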